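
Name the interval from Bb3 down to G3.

Descending from Bb3 to G3 is the same interval as ascending G3 to Bb3.
G to B spans three letter names (G-A-B), so the interval is some kind of third.
A major third would be 4 semitones, but G3 to Bb3 is 3 — one semitone narrower, making it a minor third.

minor third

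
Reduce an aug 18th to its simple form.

A4

Each octave removed subtracts seven from the number: 18 − 14 = 4.
So an augmented eighteenth is 2 octaves plus an augmented fourth. The quality is unchanged.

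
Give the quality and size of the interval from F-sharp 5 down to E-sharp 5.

Descending from F#5 to E#5 is the same interval as ascending E#5 to F#5.
E to F spans two letter names (E-F) — that makes it a second of some quality.
E#5 to F#5 is 1 semitone, a half step short of the major second (2), so this is minor.

minor 2nd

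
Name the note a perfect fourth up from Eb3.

The fourth takes the letter from E up to A.
A perfect fourth spans 5 semitones, so from Eb3 the target pitch is Ab3.

Ab3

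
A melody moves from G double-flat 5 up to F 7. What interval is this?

augmented 14th

G to F spans seven letter names (G-A-B-C-D-E-F), plus an octave — that makes it a fourteenth of some quality.
A major fourteenth would be 23 semitones; Gbb5 to F7 is 24, one semitone wider, so the interval is augmented.
(Equivalently, a compound augmented seventh: an augmented seventh plus an octave.)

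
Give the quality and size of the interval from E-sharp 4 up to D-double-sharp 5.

major seventh

E to D spans seven letter names (E-F-G-A-B-C-D) — that makes it a seventh of some quality.
E#4 to D##5 is 11 semitones, matching the major seventh exactly, so the quality is major.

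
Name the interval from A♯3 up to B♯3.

M2

A to B spans two letter names (A-B): a second.
The major second spans 2 semitones, and A#3 to B#3 is exactly 2 semitones — so this is a major second.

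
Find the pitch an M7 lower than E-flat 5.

The seventh takes the letter from E down to F.
Moving 11 semitones down from Eb5 (the size of a major seventh) reaches Fb4.

F-flat 4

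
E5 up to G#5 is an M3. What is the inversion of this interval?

m6

Interval numbers invert to sum to nine: 3 + 6 = 9, so a third inverts to a sixth.
The quality also flips — major becomes minor — giving a minor sixth.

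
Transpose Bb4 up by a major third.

Three letter names up from B: D.
A major third is 4 semitones; 4 semitones up from Bb4 gives D5.

D5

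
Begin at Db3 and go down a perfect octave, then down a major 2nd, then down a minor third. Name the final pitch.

A perfect octave down from Db3 is Db2.
Down a major second from Db2: Cb2 (2 semitones down).
A minor third down from Cb2 is Ab1.

Ab1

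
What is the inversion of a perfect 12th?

perfect 4th

First reduce the compound perfect twelfth to its simple form, a perfect fifth.
Inverted interval numbers add to nine, so a fifth pairs with a fourth (5 + 4 = 9).
And perfect stays perfect under inversion, so we get a perfect fourth.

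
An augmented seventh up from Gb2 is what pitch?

Counting seven letter names up from G lands on F.
An augmented seventh spans 12 semitones, so from Gb2 the target pitch is F#3.

F#3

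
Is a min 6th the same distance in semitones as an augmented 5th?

Yes

A minor sixth spans 8 semitones, and an augmented fifth also spans 8 semitones — they're enharmonic.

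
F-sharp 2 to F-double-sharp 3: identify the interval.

F to F is the same letter name, plus an octave: an octave.
A perfect octave would be 12 semitones; F#2 to F##3 is 13, one semitone wider, so the interval is augmented.

augmented octave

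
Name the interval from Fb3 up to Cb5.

F to C spans five letter names (F-G-A-B-C), plus an octave, so the interval is some kind of twelfth.
Counting semitones, Fb3→Cb5 is 19, which is the perfect twelfth.
(Equivalently, a compound perfect fifth: a perfect fifth plus an octave.)

perfect twelfth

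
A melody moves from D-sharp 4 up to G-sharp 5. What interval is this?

P11

D to G spans four letter names (D-E-F-G), plus an octave, so the interval is some kind of eleventh.
The perfect eleventh spans 17 semitones, and D#4 to G#5 is exactly 17 semitones — so this is a perfect eleventh.
(Equivalently, a compound perfect fourth: a perfect fourth plus an octave.)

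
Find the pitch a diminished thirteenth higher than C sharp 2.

Six letters up from C (plus an octave) reaches A.
A diminished thirteenth spans 19 semitones, so from C#2 the target pitch is Ab3.

A flat 3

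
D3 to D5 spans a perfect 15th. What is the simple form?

perfect octave

Subtracting seven from the interval number removes an octave: 15 − 7 = 8.
That makes a perfect fifteenth a compound perfect octave — an octave plus a perfect octave.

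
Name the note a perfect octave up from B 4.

For an octave the letter name doesn't change: still B, an octave up.
Moving 12 semitones up from B4 (the size of a perfect octave) reaches B5.

B 5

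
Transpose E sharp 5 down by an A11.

The eleventh's letter: E down four letter names plus an octave → B.
An augmented eleventh spans 18 semitones, so from E#5 the target pitch is B3.

B 3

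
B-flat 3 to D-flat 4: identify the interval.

m3

B to D spans three letter names (B-C-D) — that makes it a third of some quality.
Bb3 to Db4 is 3 semitones, a half step short of the major third (4), so this is minor.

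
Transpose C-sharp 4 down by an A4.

G 3

Four letter names down from C: G.
An augmented fourth is 6 semitones; 6 semitones down from C#4 gives G3.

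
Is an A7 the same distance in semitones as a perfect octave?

Yes

An augmented seventh = 12 semitones = a perfect octave; enharmonically equal.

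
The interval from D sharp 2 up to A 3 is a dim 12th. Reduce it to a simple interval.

Each octave removed subtracts seven from the number: 12 − 7 = 5.
So a diminished twelfth is an octave plus a diminished fifth. The quality is unchanged.

d5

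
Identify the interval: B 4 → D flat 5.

B to D spans three letter names (B-C-D) — that makes it a third of some quality.
The major third is 4 semitones; here we have 2, two semitones narrower: diminished.

diminished third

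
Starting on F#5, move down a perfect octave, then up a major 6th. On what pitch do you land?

D#5

F#5 down a perfect octave → F#4 (12 semitones).
A major sixth up from F#4 is D#5.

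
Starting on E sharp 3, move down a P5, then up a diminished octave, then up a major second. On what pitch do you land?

E#3 down a perfect fifth → A#2 (7 semitones).
A#2 up a diminished octave → A3 (11 semitones).
A3 up a major second → B3 (2 semitones).

B 3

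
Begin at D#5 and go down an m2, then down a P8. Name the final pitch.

Down a minor second from D#5: C##5 (1 semitone down).
C##5 down a perfect octave → C##4 (12 semitones).

C##4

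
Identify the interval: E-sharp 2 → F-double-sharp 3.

M9

E to F spans two letter names (E-F), plus an octave, so the interval is some kind of ninth.
The major ninth spans 14 semitones, and E#2 to F##3 is exactly 14 semitones — so this is a major ninth.
(Equivalently, a compound major second: a major second plus an octave.)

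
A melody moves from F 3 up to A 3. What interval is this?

major third

F to A spans three letter names (F-G-A): a third.
F3 to A3 is 4 semitones, matching the major third exactly, so the quality is major.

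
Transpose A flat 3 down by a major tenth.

Three letters down from A (plus an octave) reaches F.
Moving 16 semitones down from Ab3 (the size of a major tenth) reaches Fb2.

F flat 2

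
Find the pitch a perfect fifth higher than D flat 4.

Counting five letter names up from D lands on A.
A perfect fifth is 7 semitones; 7 semitones up from Db4 gives Ab4.

A flat 4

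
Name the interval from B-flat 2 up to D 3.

B to D spans three letter names (B-C-D), so the interval is some kind of third.
Counting semitones, Bb2→D3 is 4, which is the major third.

major 3rd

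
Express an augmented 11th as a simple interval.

Each octave removed subtracts seven from the number: 11 − 7 = 4.
So an augmented eleventh is an octave plus an augmented fourth. The quality is unchanged.

augmented 4th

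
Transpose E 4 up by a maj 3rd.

Counting three letter names up from E lands on G.
Moving 4 semitones up from E4 (the size of a major third) reaches G#4.

G sharp 4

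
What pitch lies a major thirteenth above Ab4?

Counting six letter names plus an octave up from A lands on F.
A major thirteenth is 21 semitones; 21 semitones up from Ab4 gives F6.

F6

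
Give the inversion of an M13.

minor 3rd

First reduce the compound major thirteenth to its simple form, a major sixth.
Inverted interval numbers add to nine, so a sixth pairs with a third (6 + 3 = 9).
And major becomes minor under inversion, so we get a minor third.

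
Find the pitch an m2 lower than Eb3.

Counting two letter names down from E lands on D.
A minor second spans 1 semitone, so from Eb3 the target pitch is D3.

D3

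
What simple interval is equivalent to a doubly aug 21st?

doubly augmented 7th

Take out 2 octaves (14 from the number): 21 − 14 = 7.
Quality carries through unchanged, so the simple form is a doubly augmented seventh.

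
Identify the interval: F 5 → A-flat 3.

major thirteenth

Descending from F5 to Ab3 is the same interval as ascending Ab3 to F5.
A to F spans six letter names (A-B-C-D-E-F), plus an octave — that makes it a thirteenth of some quality.
Ab3 to F5 is 21 semitones, matching the major thirteenth exactly, so the quality is major.
(Equivalently, a compound major sixth: a major sixth plus an octave.)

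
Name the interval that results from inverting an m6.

major 3rd

The rule of nine gives the new number: 9 − 6 = 3, so a sixth becomes a third.
The quality also flips — minor becomes major — giving a major third.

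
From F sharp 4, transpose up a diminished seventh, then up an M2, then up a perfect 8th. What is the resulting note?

Up a diminished seventh from F#4: Eb5 (9 semitones up).
A major second up from Eb5 is F5.
A perfect octave up from F5 is F6.

F 6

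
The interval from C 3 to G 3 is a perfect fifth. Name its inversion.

perfect 4th

The rule of nine gives the new number: 9 − 5 = 4, so a fifth becomes a fourth.
And perfect stays perfect under inversion, so we get a perfect fourth.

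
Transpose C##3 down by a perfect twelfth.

Five letters down from C (plus an octave) reaches F.
Moving 19 semitones down from C##3 (the size of a perfect twelfth) reaches F##1.

F##1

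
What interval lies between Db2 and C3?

D to C spans seven letter names (D-E-F-G-A-B-C) — that makes it a seventh of some quality.
Db2 to C3 is 11 semitones, matching the major seventh exactly, so the quality is major.

major seventh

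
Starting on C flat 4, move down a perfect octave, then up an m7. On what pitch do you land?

B double-flat 3

Cb4 down a perfect octave → Cb3 (12 semitones).
Up a minor seventh from Cb3: Bbb3 (10 semitones up).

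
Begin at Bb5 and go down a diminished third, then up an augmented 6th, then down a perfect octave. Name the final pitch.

A diminished third down from Bb5 is G#5.
An augmented sixth up from G#5 is E##6.
E##6 down a perfect octave → E##5 (12 semitones).

E##5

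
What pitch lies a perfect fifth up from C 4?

Counting five letter names up from C lands on G.
A perfect fifth is 7 semitones; 7 semitones up from C4 gives G4.

G 4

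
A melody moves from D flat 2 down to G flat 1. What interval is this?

perfect fifth

Descending from Db2 to Gb1 is the same interval as ascending Gb1 to Db2.
G to D spans five letter names (G-A-B-C-D) — that makes it a fifth of some quality.
Counting semitones, Gb1→Db2 is 7, which is the perfect fifth.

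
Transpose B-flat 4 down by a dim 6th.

D-sharp 4

Counting six letter names down from B lands on D.
A diminished sixth spans 7 semitones, so from Bb4 the target pitch is D#4.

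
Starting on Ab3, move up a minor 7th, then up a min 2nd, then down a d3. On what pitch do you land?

Up a minor seventh from Ab3: Gb4 (10 semitones up).
Up a minor second from Gb4: Abb4 (1 semitone up).
Abb4 down a diminished third → F4 (2 semitones).

F4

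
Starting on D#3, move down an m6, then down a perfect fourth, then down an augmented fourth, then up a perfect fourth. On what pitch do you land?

C#2

D#3 down a minor sixth → F##2 (8 semitones).
F##2 down a perfect fourth → C##2 (5 semitones).
C##2 down an augmented fourth → G#1 (6 semitones).
A perfect fourth up from G#1 is C#2.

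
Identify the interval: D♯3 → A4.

diminished twelfth

D to A spans five letter names (D-E-F-G-A), plus an octave, so the interval is some kind of twelfth.
The perfect twelfth is 19 semitones; here we have 18, one semitone narrower: diminished.
(Equivalently, a compound diminished fifth: a diminished fifth plus an octave.)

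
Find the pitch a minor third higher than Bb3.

Db4

Three letter names up from B: D.
Moving 3 semitones up from Bb3 (the size of a minor third) reaches Db4.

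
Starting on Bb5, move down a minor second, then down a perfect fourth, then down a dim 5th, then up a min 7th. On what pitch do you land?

Down a minor second from Bb5: A5 (1 semitone down).
A perfect fourth down from A5 is E5.
Down a diminished fifth from E5: A#4 (6 semitones down).
Up a minor seventh from A#4: G#5 (10 semitones up).

G#5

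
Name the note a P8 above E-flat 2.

E-flat 3

An octave keeps the letter name E, an octave up from E.
Moving 12 semitones up from Eb2 (the size of a perfect octave) reaches Eb3.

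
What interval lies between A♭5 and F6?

A to F spans six letter names (A-B-C-D-E-F), so the interval is some kind of sixth.
The major sixth spans 9 semitones, and Ab5 to F6 is exactly 9 semitones — so this is a major sixth.

major sixth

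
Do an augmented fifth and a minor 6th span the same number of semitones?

Yes

Both span 8 semitones: an augmented fifth and a minor sixth are the same chromatic distance.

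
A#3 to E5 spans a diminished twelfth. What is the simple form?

Each octave removed subtracts seven from the number: 12 − 7 = 5.
Quality carries through unchanged, so the simple form is a diminished fifth.

d5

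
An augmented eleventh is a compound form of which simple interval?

augmented fourth

Subtracting seven from the interval number removes an octave: 11 − 7 = 4.
Quality carries through unchanged, so the simple form is an augmented fourth.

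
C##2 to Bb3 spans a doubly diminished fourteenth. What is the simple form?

Take out an octave (7 from the number): 14 − 7 = 7.
That makes a doubly diminished fourteenth a compound doubly diminished seventh — an octave plus a doubly diminished seventh.

doubly diminished seventh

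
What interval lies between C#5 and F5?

diminished fourth

C to F spans four letter names (C-D-E-F), so the interval is some kind of fourth.
C#5 to F5 spans 4 semitones — one semitone narrower than the perfect fourth (5) — giving a diminished fourth.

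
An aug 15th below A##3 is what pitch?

A#1

The letter stays A (same as the start), shifted two octaves down.
Moving 25 semitones down from A##3 (the size of an augmented fifteenth) reaches A#1.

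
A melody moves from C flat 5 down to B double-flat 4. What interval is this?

major second

Descending from Cb5 to Bbb4 is the same interval as ascending Bbb4 to Cb5.
B to C spans two letter names (B-C), so the interval is some kind of second.
The major second spans 2 semitones, and Bbb4 to Cb5 is exactly 2 semitones — so this is a major second.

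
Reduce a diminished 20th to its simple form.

diminished 6th

Take out 2 octaves (14 from the number): 20 − 14 = 6.
That makes a diminished twentieth a compound diminished sixth — 2 octaves plus a diminished sixth.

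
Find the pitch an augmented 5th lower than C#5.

F4

Five letter names down from C: F.
An augmented fifth is 8 semitones; 8 semitones down from C#5 gives F4.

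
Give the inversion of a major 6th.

m3

Interval numbers invert to sum to nine: 6 + 3 = 9, so a sixth inverts to a third.
And major becomes minor under inversion, so we get a minor third.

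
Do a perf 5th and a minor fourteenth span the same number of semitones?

A perfect fifth is 7 semitones but a minor fourteenth is 22 semitones — different sizes.

No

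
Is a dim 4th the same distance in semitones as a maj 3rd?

Yes

Both span 4 semitones: a diminished fourth and a major third are the same chromatic distance.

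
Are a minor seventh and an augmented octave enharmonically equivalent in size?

No

10 semitones (minor seventh) vs 13 semitones (augmented octave): not equal.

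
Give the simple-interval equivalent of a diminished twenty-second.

d8

Subtracting seven from the interval number removes an octave: 22 − 14 = 8.
Quality carries through unchanged, so the simple form is a diminished octave.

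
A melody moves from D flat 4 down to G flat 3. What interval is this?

perfect fifth

Descending from Db4 to Gb3 is the same interval as ascending Gb3 to Db4.
G to D spans five letter names (G-A-B-C-D): a fifth.
Gb3 to Db4 is 7 semitones, matching the perfect fifth exactly, so the quality is perfect.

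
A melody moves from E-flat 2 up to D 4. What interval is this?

major fourteenth

E to D spans seven letter names (E-F-G-A-B-C-D), plus an octave: a fourteenth.
The major fourteenth spans 23 semitones, and Eb2 to D4 is exactly 23 semitones — so this is a major fourteenth.
(Equivalently, a compound major seventh: a major seventh plus an octave.)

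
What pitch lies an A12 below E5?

Ab3

Five letters down from E (plus an octave) reaches A.
An augmented twelfth spans 20 semitones, so from E5 the target pitch is Ab3.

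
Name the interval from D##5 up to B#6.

minor thirteenth

D to B spans six letter names (D-E-F-G-A-B), plus an octave — that makes it a thirteenth of some quality.
At 20 semitones, D##5→B#6 falls one short of a major thirteenth: minor.
(Equivalently, a compound minor sixth: a minor sixth plus an octave.)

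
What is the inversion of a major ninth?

m7

First reduce the compound major ninth to its simple form, a major second.
Inverted interval numbers add to nine, so a second pairs with a seventh (2 + 7 = 9).
The quality also flips — major becomes minor — giving a minor seventh.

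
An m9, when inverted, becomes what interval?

major seventh

First reduce the compound minor ninth to its simple form, a minor second.
The rule of nine gives the new number: 9 − 2 = 7, so a second becomes a seventh.
And minor becomes major under inversion, so we get a major seventh.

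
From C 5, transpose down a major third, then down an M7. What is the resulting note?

Down a major third from C5: Ab4 (4 semitones down).
A major seventh down from Ab4 is Bbb3.

B double-flat 3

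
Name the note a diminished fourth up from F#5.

The fourth takes the letter from F up to B.
Moving 4 semitones up from F#5 (the size of a diminished fourth) reaches Bb5.

Bb5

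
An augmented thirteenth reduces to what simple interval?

augmented sixth

Subtracting seven from the interval number removes an octave: 13 − 7 = 6.
That makes an augmented thirteenth a compound augmented sixth — an octave plus an augmented sixth.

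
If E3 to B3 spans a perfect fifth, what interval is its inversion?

perfect fourth

Interval numbers invert to sum to nine: 5 + 4 = 9, so a fifth inverts to a fourth.
Quality inverts too: perfect stays perfect. That makes the inversion a perfect fourth.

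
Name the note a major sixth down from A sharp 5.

Counting six letter names down from A lands on C.
A major sixth spans 9 semitones, so from A#5 the target pitch is C#5.

C sharp 5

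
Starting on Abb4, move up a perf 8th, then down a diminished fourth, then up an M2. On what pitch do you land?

F5

Up a perfect octave from Abb4: Abb5 (12 semitones up).
Abb5 down a diminished fourth → Eb5 (4 semitones).
A major second up from Eb5 is F5.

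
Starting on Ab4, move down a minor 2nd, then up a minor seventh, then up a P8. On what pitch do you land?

F6

A minor second down from Ab4 is G4.
Up a minor seventh from G4: F5 (10 semitones up).
Up a perfect octave from F5: F6 (12 semitones up).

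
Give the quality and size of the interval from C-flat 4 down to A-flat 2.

m10

Descending from Cb4 to Ab2 is the same interval as ascending Ab2 to Cb4.
A to C spans three letter names (A-B-C), plus an octave, so the interval is some kind of tenth.
At 15 semitones, Ab2→Cb4 falls one short of a major tenth: minor.
(Equivalently, a compound minor third: a minor third plus an octave.)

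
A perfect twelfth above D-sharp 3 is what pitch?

The twelfth's letter: D up five letter names plus an octave → A.
A perfect twelfth spans 19 semitones, so from D#3 the target pitch is A#4.

A-sharp 4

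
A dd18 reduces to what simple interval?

doubly diminished 4th

Subtracting seven from the interval number removes an octave: 18 − 14 = 4.
Quality carries through unchanged, so the simple form is a doubly diminished fourth.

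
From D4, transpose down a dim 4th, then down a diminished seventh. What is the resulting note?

B##2

A diminished fourth down from D4 is A#3.
Down a diminished seventh from A#3: B##2 (9 semitones down).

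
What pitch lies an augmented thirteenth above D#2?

B##3

The thirteenth's letter: D up six letter names plus an octave → B.
An augmented thirteenth is 22 semitones; 22 semitones up from D#2 gives B##3.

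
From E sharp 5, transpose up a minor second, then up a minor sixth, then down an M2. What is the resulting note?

C 6

Up a minor second from E#5: F#5 (1 semitone up).
A minor sixth up from F#5 is D6.
D6 down a major second → C6 (2 semitones).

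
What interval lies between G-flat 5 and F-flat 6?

minor seventh

G to F spans seven letter names (G-A-B-C-D-E-F) — that makes it a seventh of some quality.
Gb5 to Fb6 is 10 semitones, a half step short of the major seventh (11), so this is minor.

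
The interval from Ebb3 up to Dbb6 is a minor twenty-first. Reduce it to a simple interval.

m7

Subtracting seven from the interval number removes an octave: 21 − 14 = 7.
So a minor twenty-first is 2 octaves plus a minor seventh. The quality is unchanged.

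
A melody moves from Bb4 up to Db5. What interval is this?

B to D spans three letter names (B-C-D): a third.
Bb4 to Db5 is 3 semitones, a half step short of the major third (4), so this is minor.

minor third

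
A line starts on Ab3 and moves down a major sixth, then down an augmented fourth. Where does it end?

A major sixth down from Ab3 is Cb3.
Cb3 down an augmented fourth → Gbb2 (6 semitones).

Gbb2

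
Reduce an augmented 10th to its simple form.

augmented 3rd

Take out an octave (7 from the number): 10 − 7 = 3.
Quality carries through unchanged, so the simple form is an augmented third.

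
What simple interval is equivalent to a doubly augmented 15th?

Subtracting seven from the interval number removes an octave: 15 − 7 = 8.
So a doubly augmented fifteenth is an octave plus a doubly augmented octave. The quality is unchanged.

AA8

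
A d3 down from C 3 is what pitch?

A sharp 2

Counting three letter names down from C lands on A.
A diminished third is 2 semitones; 2 semitones down from C3 gives A#2.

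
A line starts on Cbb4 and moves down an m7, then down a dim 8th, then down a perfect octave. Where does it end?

Cbb4 down a minor seventh → Dbb3 (10 semitones).
A diminished octave down from Dbb3 is Db2.
A perfect octave down from Db2 is Db1.

Db1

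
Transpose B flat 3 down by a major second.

A flat 3

Counting two letter names down from B lands on A.
Moving 2 semitones down from Bb3 (the size of a major second) reaches Ab3.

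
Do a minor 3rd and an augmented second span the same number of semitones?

A minor third = 3 semitones = an augmented second; enharmonically equal.

Yes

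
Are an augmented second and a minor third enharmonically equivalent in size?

Yes

An augmented second = 3 semitones = a minor third; enharmonically equal.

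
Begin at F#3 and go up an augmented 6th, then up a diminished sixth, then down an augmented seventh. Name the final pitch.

Cb4

Up an augmented sixth from F#3: D##4 (10 semitones up).
Up a diminished sixth from D##4: B4 (7 semitones up).
Down an augmented seventh from B4: Cb4 (12 semitones down).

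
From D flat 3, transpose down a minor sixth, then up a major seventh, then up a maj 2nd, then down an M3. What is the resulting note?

D 3

A minor sixth down from Db3 is F2.
A major seventh up from F2 is E3.
A major second up from E3 is F#3.
F#3 down a major third → D3 (4 semitones).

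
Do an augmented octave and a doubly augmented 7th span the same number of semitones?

An augmented octave = 13 semitones = a doubly augmented seventh; enharmonically equal.

Yes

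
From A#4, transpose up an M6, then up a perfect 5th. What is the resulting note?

C##6

A major sixth up from A#4 is F##5.
Up a perfect fifth from F##5: C##6 (7 semitones up).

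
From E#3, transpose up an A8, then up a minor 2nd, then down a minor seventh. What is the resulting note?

G##3

Up an augmented octave from E#3: E##4 (13 semitones up).
E##4 up a minor second → F##4 (1 semitone).
A minor seventh down from F##4 is G##3.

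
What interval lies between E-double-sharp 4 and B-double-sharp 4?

E to B spans five letter names (E-F-G-A-B): a fifth.
E##4 to B##4 is 7 semitones, matching the perfect fifth exactly, so the quality is perfect.

perfect fifth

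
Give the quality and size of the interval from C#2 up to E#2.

major 3rd

C to E spans three letter names (C-D-E), so the interval is some kind of third.
The major third spans 4 semitones, and C#2 to E#2 is exactly 4 semitones — so this is a major third.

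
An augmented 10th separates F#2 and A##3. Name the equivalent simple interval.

augmented third

Subtracting seven from the interval number removes an octave: 10 − 7 = 3.
That makes an augmented tenth a compound augmented third — an octave plus an augmented third.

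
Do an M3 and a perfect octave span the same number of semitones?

A major third spans 4 semitones; a perfect octave spans 12 semitones. They differ by 8.

No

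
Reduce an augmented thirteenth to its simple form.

Each octave removed subtracts seven from the number: 13 − 7 = 6.
So an augmented thirteenth is an octave plus an augmented sixth. The quality is unchanged.

augmented 6th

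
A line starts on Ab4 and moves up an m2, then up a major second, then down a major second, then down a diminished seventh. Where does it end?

Up a minor second from Ab4: Bbb4 (1 semitone up).
Up a major second from Bbb4: Cb5 (2 semitones up).
Cb5 down a major second → Bbb4 (2 semitones).
A diminished seventh down from Bbb4 is C4.

C4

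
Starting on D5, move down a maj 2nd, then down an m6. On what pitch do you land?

E4

D5 down a major second → C5 (2 semitones).
Down a minor sixth from C5: E4 (8 semitones down).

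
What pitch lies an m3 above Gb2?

Bbb2

Counting three letter names up from G lands on B.
A minor third spans 3 semitones, so from Gb2 the target pitch is Bbb2.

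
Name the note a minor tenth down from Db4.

The tenth's letter: D down three letter names plus an octave → B.
Moving 15 semitones down from Db4 (the size of a minor tenth) reaches Bb2.

Bb2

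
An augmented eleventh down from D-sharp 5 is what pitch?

Four letters down from D (plus an octave) reaches A.
Moving 18 semitones down from D#5 (the size of an augmented eleventh) reaches A3.

A 3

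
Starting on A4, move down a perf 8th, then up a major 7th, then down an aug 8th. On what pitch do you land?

A4 down a perfect octave → A3 (12 semitones).
Up a major seventh from A3: G#4 (11 semitones up).
Down an augmented octave from G#4: G3 (13 semitones down).

G3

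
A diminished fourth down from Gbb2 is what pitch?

Db2

The fourth takes the letter from G down to D.
Moving 4 semitones down from Gbb2 (the size of a diminished fourth) reaches Db2.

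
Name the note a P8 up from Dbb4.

For an octave the letter name doesn't change: still D, an octave up.
A perfect octave is 12 semitones; 12 semitones up from Dbb4 gives Dbb5.

Dbb5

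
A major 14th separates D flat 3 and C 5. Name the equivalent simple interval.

major 7th

Take out an octave (7 from the number): 14 − 7 = 7.
Quality carries through unchanged, so the simple form is a major seventh.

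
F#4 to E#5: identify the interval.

F to E spans seven letter names (F-G-A-B-C-D-E), so the interval is some kind of seventh.
F#4 to E#5 is 11 semitones, matching the major seventh exactly, so the quality is major.

major 7th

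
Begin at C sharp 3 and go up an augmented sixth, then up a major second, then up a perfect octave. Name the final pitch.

C#3 up an augmented sixth → A##3 (10 semitones).
Up a major second from A##3: B##3 (2 semitones up).
B##3 up a perfect octave → B##4 (12 semitones).

B double-sharp 4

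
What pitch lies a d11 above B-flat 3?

Counting four letter names plus an octave up from B lands on E.
Moving 16 semitones up from Bb3 (the size of a diminished eleventh) reaches Ebb5.

E-double-flat 5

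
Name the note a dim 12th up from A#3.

E5

Counting five letter names plus an octave up from A lands on E.
A diminished twelfth spans 18 semitones, so from A#3 the target pitch is E5.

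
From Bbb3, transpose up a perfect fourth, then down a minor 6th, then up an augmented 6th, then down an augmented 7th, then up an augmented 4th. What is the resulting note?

A perfect fourth up from Bbb3 is Ebb4.
Down a minor sixth from Ebb4: Gb3 (8 semitones down).
Up an augmented sixth from Gb3: E4 (10 semitones up).
E4 down an augmented seventh → Fb3 (12 semitones).
An augmented fourth up from Fb3 is Bb3.

Bb3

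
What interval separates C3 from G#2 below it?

Descending from C3 to G#2 is the same interval as ascending G#2 to C3.
G to C spans four letter names (G-A-B-C): a fourth.
G#2 to C3 spans 4 semitones — one semitone narrower than the perfect fourth (5) — giving a diminished fourth.

diminished fourth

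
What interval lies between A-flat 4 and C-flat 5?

minor third

A to C spans three letter names (A-B-C): a third.
Ab4 to Cb5 is 3 semitones, a half step short of the major third (4), so this is minor.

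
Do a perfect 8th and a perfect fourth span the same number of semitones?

A perfect octave is 12 semitones but a perfect fourth is 5 semitones — different sizes.

No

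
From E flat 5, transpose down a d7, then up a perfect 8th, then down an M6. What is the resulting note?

A 4

Down a diminished seventh from Eb5: F#4 (9 semitones down).
A perfect octave up from F#4 is F#5.
Down a major sixth from F#5: A4 (9 semitones down).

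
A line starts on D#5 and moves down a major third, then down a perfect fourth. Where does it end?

D#5 down a major third → B4 (4 semitones).
A perfect fourth down from B4 is F#4.

F#4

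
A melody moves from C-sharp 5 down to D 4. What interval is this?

major seventh

Descending from C#5 to D4 is the same interval as ascending D4 to C#5.
D to C spans seven letter names (D-E-F-G-A-B-C): a seventh.
The major seventh spans 11 semitones, and D4 to C#5 is exactly 11 semitones — so this is a major seventh.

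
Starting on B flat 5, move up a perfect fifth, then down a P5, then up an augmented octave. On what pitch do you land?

A perfect fifth up from Bb5 is F6.
F6 down a perfect fifth → Bb5 (7 semitones).
An augmented octave up from Bb5 is B6.

B 6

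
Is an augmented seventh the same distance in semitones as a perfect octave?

An augmented seventh spans 12 semitones, and a perfect octave also spans 12 semitones — they're enharmonic.

Yes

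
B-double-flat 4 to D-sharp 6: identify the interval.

doubly augmented tenth

B to D spans three letter names (B-C-D), plus an octave: a tenth.
The major tenth is 16 semitones; here we have 18, two semitones wider: doubly augmented.
(Equivalently, a compound doubly augmented third: a doubly augmented third plus an octave.)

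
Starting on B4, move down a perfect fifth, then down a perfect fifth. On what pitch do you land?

A perfect fifth down from B4 is E4.
E4 down a perfect fifth → A3 (7 semitones).

A3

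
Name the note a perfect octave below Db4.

An octave keeps the letter name D, an octave down from D.
Moving 12 semitones down from Db4 (the size of a perfect octave) reaches Db3.

Db3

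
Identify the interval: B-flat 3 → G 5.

major thirteenth

B to G spans six letter names (B-C-D-E-F-G), plus an octave: a thirteenth.
The major thirteenth spans 21 semitones, and Bb3 to G5 is exactly 21 semitones — so this is a major thirteenth.
(Equivalently, a compound major sixth: a major sixth plus an octave.)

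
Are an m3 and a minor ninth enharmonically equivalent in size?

No

A minor third spans 3 semitones; a minor ninth spans 13 semitones. They differ by 10.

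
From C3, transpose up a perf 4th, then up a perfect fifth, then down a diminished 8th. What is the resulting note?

C#3

A perfect fourth up from C3 is F3.
Up a perfect fifth from F3: C4 (7 semitones up).
A diminished octave down from C4 is C#3.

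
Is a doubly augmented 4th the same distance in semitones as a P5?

Both span 7 semitones: a doubly augmented fourth and a perfect fifth are the same chromatic distance.

Yes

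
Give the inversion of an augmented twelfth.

diminished 4th

First reduce the compound augmented twelfth to its simple form, an augmented fifth.
Interval numbers invert to sum to nine: 5 + 4 = 9, so a fifth inverts to a fourth.
The quality also flips — augmented becomes diminished — giving a diminished fourth.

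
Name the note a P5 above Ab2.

Eb3

Five letter names up from A: E.
A perfect fifth spans 7 semitones, so from Ab2 the target pitch is Eb3.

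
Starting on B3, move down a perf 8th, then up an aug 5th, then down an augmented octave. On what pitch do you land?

A perfect octave down from B3 is B2.
An augmented fifth up from B2 is F##3.
Down an augmented octave from F##3: F#2 (13 semitones down).

F#2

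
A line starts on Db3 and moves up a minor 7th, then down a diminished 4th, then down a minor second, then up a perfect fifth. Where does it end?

C#4

Db3 up a minor seventh → Cb4 (10 semitones).
Cb4 down a diminished fourth → G3 (4 semitones).
G3 down a minor second → F#3 (1 semitone).
Up a perfect fifth from F#3: C#4 (7 semitones up).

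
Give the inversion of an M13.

First reduce the compound major thirteenth to its simple form, a major sixth.
The rule of nine gives the new number: 9 − 6 = 3, so a sixth becomes a third.
Quality inverts too: major becomes minor. That makes the inversion a minor third.

minor third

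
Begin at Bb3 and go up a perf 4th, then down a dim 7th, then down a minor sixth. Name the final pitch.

Up a perfect fourth from Bb3: Eb4 (5 semitones up).
Down a diminished seventh from Eb4: F#3 (9 semitones down).
A minor sixth down from F#3 is A#2.

A#2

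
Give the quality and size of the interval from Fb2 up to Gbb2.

minor second

F to G spans two letter names (F-G) — that makes it a second of some quality.
A major second would be 2 semitones, but Fb2 to Gbb2 is 1 — one semitone narrower, making it a minor second.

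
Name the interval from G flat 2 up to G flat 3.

G to G is the same letter name, plus an octave: an octave.
The perfect octave spans 12 semitones, and Gb2 to Gb3 is exactly 12 semitones — so this is a perfect octave.

perfect 8th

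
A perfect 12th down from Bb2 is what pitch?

Eb1

Counting five letter names plus an octave down from B lands on E.
A perfect twelfth spans 19 semitones, so from Bb2 the target pitch is Eb1.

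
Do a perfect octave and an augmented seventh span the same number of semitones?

A perfect octave spans 12 semitones, and an augmented seventh also spans 12 semitones — they're enharmonic.

Yes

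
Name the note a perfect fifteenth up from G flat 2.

G flat 4

For a fifteenth the letter name doesn't change: still G, two octaves up.
A perfect fifteenth spans 24 semitones, so from Gb2 the target pitch is Gb4.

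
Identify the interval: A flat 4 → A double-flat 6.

A to A is the same letter name, plus 2 octaves: a fifteenth.
Ab4 to Abb6 spans 23 semitones — one semitone narrower than the perfect fifteenth (24) — giving a diminished fifteenth.
(Equivalently, a compound diminished octave: a diminished octave plus an octave.)

d15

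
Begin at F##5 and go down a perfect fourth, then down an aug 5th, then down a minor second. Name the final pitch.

E#4

Down a perfect fourth from F##5: C##5 (5 semitones down).
Down an augmented fifth from C##5: F#4 (8 semitones down).
F#4 down a minor second → E#4 (1 semitone).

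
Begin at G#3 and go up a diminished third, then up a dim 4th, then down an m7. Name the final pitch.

Fb3

G#3 up a diminished third → Bb3 (2 semitones).
A diminished fourth up from Bb3 is Ebb4.
Down a minor seventh from Ebb4: Fb3 (10 semitones down).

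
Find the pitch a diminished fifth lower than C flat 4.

Counting five letter names down from C lands on F.
Moving 6 semitones down from Cb4 (the size of a diminished fifth) reaches F3.

F 3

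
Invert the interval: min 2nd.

The rule of nine gives the new number: 9 − 2 = 7, so a second becomes a seventh.
The quality also flips — minor becomes major — giving a major seventh.

major seventh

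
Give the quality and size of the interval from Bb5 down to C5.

Descending from Bb5 to C5 is the same interval as ascending C5 to Bb5.
C to B spans seven letter names (C-D-E-F-G-A-B), so the interval is some kind of seventh.
A major seventh would be 11 semitones, but C5 to Bb5 is 10 — one semitone narrower, making it a minor seventh.

minor seventh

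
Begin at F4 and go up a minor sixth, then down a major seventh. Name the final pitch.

Up a minor sixth from F4: Db5 (8 semitones up).
Db5 down a major seventh → Ebb4 (11 semitones).

Ebb4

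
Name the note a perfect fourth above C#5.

F#5

Counting four letter names up from C lands on F.
A perfect fourth spans 5 semitones, so from C#5 the target pitch is F#5.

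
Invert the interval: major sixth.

minor third

The rule of nine gives the new number: 9 − 6 = 3, so a sixth becomes a third.
Quality inverts too: major becomes minor. That makes the inversion a minor third.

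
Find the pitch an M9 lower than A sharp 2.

Two letters down from A (plus an octave) reaches G.
A major ninth spans 14 semitones, so from A#2 the target pitch is G#1.

G sharp 1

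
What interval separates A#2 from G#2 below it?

Descending from A#2 to G#2 is the same interval as ascending G#2 to A#2.
G to A spans two letter names (G-A): a second.
The major second spans 2 semitones, and G#2 to A#2 is exactly 2 semitones — so this is a major second.

M2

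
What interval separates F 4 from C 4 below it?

perfect fourth

Descending from F4 to C4 is the same interval as ascending C4 to F4.
C to F spans four letter names (C-D-E-F): a fourth.
The perfect fourth spans 5 semitones, and C4 to F4 is exactly 5 semitones — so this is a perfect fourth.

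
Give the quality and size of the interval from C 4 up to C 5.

perfect octave

C to C is the same letter name, plus an octave — that makes it an octave of some quality.
C4 to C5 is 12 semitones, matching the perfect octave exactly, so the quality is perfect.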